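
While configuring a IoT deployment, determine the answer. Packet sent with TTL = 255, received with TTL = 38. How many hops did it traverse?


Given: initial TTL = 255, received TTL = 38
Hops = initial TTL - received TTL
Hops = 255 - 38 = 217

217


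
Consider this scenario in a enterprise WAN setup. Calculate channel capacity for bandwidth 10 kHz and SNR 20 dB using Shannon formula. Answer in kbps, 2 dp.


Given: B = 10 kHz, SNR = 20 dB
SNR linear = 10^(20/10) = 100
1 + SNR = 101
log2(101) = 6.6582114828
C = 10 * 1000 * 6.6582114828 = 66582.1148 bps
C = 66.582115 kbps -> 66.58 kbps (2 dp)

66.58


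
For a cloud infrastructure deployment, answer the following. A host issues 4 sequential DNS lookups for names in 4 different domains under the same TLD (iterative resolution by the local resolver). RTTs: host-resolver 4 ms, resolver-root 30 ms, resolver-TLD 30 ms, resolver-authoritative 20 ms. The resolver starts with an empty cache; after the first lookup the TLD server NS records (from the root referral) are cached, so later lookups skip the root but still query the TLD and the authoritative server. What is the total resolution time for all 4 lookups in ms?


Lookup 1 (cold cache): local + root + TLD + auth = 4 + 30 + 30 + 20 = 84 ms
Lookups 2..4 (TLD NS cached -> skip root; new domain -> still ask TLD and auth): local + TLD + auth = 4 + 30 + 20 = 54 ms each
Remaining 3 lookups: 3 * 54 = 162 ms
Total = 84 + 162 = 246 ms

246


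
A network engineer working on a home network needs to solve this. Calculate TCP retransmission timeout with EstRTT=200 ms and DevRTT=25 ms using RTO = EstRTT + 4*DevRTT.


Given: EstRTT = 200 ms, DevRTT = 25 ms
Timeout = EstRTT + 4 * DevRTT
4 * DevRTT = 4 * 25 = 100
Timeout = 200 + 100 = 300 ms

300


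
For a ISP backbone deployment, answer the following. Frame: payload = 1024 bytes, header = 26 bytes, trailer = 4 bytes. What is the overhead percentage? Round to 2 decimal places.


Given: payload = 1024 B, header = 26 B, trailer = 4 B
Overhead bytes = header + trailer = 26 + 4 = 30
Total frame = payload + overhead = 1024 + 30 = 1054
Overhead % = 30 / 1054 * 100 = 2.8463% -> 2.85% (2 dp)

2.85


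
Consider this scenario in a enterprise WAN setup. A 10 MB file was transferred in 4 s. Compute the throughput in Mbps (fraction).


Given: file = 10 MB, time = 4 s
File in Mb = 10 * 8 = 80 Mb
Throughput = 80 / 4 Mbps
Throughput = 20 Mbps

20


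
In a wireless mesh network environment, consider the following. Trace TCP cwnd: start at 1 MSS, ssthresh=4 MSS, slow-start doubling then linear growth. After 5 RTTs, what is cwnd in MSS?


RTT 0: cwnd = 1 MSS (initial)
RTT 1: cwnd = 2 MSS (slow start, doubled)
RTT 2: cwnd = 4 MSS (slow start, doubled)
RTT 3: cwnd = 5 MSS (congestion avoidance, +1)
RTT 4: cwnd = 6 MSS (congestion avoidance, +1)
RTT 5: cwnd = 7 MSS (congestion avoidance, +1)

7


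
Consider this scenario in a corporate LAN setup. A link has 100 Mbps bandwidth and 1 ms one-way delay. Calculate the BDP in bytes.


Given: bandwidth = 100 Mbps, delay = 1 ms
BDP in bits = 100 * 10^6 * 1 / 1000
BDP in bits = 100000
BDP in bytes = 100000 / 8 = 12500

12500


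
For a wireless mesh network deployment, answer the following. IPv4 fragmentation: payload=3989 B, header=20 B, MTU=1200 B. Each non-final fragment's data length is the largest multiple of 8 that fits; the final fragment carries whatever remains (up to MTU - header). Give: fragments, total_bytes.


Max data per non-final fragment = floor((MTU - header)/8)*8 = floor((1200 - 20)/8)*8 = floor(1180/8)*8 = 1176 B
Final fragment needs no 8-byte alignment: it can carry up to MTU - header = 1180 B
Non-final fragments needed = ceil((payload - 1180) / 1176) = ceil(2809/1176) = ceil(2.3886) = 3
Number of fragments = 3 + 1 = 4
Fragment sizes (data): 3 * 1176 B + 461 B (last, 461 <= 1180 OK)
Total bytes sent = payload + n_frags * header = 3989 + 4*20 = 3989 + 80 = 4069 B

4, 4069


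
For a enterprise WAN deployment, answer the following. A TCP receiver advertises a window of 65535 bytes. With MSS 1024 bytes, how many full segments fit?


Given: RWND = 65535 bytes, MSS = 1024 bytes
Full segments = floor(RWND / MSS)
Full segments = floor(65535 / 1024)
Full segments = floor(63.999) = 63

63


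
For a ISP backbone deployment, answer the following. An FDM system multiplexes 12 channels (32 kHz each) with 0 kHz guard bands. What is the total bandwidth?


Given: 12 channels, 32 kHz each, guard = 0 kHz
Channel bandwidth = 12 * 32 = 384 kHz
Guard bands = 11 gaps * 0 kHz = 0 kHz
Total = 384 + 0 = 384 kHz

384


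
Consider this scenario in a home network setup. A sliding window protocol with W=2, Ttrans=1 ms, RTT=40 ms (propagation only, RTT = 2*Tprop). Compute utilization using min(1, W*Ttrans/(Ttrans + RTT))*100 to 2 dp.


Given: W = 2, Ttrans = 1 ms, RTT = 40 ms (= 2 * Tprop, Tprop = 20 ms)
Cycle time = Ttrans + RTT = 1 + 40 = 41 ms (first packet sent until its ACK returns)
W * Ttrans = 2 * 1 = 2 ms of sending per cycle
W * Ttrans / (Ttrans + RTT) = 2 / 41 = 0.048780
U = min(1, 0.048780) = 0.048780
U% = 4.88%

4.88


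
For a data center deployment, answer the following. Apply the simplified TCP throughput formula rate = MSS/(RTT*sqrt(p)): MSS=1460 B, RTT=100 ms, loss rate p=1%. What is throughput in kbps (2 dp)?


Given: MSS = 1460 bytes, RTT = 100 ms, loss = 1%
RTT in seconds = 100 / 1000 = 0.1
Loss rate = 1% = 0.01
sqrt(loss) = sqrt(0.01) = 0.1
Throughput (bytes/s) = 1460 / (0.1 * 0.1) = 146000.0000
Throughput (kbps) = 146000.0000 * 8 / 1000 = 1168.000000 -> 1168.00 kbps (2 dp)

1168.00


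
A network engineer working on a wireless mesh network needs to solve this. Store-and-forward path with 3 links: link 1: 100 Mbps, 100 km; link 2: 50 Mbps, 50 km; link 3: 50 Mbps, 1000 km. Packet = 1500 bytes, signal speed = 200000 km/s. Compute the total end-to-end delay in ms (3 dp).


Packet = 1500 bytes = 12000 bits. Store-and-forward: sum (t_trans + t_prop) per link.
Link 1: t_trans = 12000/(100*10^6) s = 0.1200 ms; t_prop = 100/200000 s = 0.5000 ms; subtotal = 0.6200 ms
Link 2: t_trans = 12000/(50*10^6) s = 0.2400 ms; t_prop = 50/200000 s = 0.2500 ms; subtotal = 0.4900 ms
Link 3: t_trans = 12000/(50*10^6) s = 0.2400 ms; t_prop = 1000/200000 s = 5.0000 ms; subtotal = 5.2400 ms
End-to-end = 0.6200 + 0.4900 + 5.2400 = 6.3500 ms -> 6.350 ms (3 dp)

6.350


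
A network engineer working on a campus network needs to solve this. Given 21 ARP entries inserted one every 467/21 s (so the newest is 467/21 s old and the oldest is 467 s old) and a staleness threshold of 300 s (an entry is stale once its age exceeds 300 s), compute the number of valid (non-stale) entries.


Ages are k * 467/21 s for k = 1..21 (spacing = 22.2381 s).
Entry k is valid iff k * 467/21 <= 300 iff k <= 21 * 300 / 467 = 13.4904
n_valid = floor(13.4904) = 13
(n_stale = 21 - 13 = 8)

13


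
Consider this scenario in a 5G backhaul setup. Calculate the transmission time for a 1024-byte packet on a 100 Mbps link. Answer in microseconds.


Given: packet = 1024 bytes, bandwidth = 100 Mbps
Packet in bits = 1024 * 8 = 8192 bits
Bandwidth = 100 * 10^6 = 100000000 bps
Time = 8192 / 100000000 seconds
Time in us = 8192 * 10^6 / 100000000 = 81.92

81.92


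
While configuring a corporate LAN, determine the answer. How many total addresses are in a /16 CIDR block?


Given: CIDR prefix /16
Host bits = 32 - 16 = 16
Total addresses = 2^16 = 65536

65536


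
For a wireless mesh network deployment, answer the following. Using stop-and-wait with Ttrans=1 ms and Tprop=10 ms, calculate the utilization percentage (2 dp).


Given: Ttrans = 1 ms, Tprop = 10 ms
RTT = 2 * Tprop = 2 * 10 = 20 ms
U = Ttrans / (Ttrans + RTT)
U = 1 / (1 + 20)
U = 1 / 21 = 0.047619
U% = 4.76%

4.76


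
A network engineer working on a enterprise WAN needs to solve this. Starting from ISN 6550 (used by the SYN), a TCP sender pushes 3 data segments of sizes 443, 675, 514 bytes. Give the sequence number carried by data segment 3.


The SYN occupies sequence number ISN = 6550, so the first data byte is ISN + 1 = 6551.
SEQ of data segment i = (ISN + 1) + sum of payload sizes of segments 1..i-1.
Segment 1: SEQ = 6551, payload = 443 bytes
Segment 2: SEQ = 6994, payload = 675 bytes
Segment 3: SEQ = 7669, payload = 514 bytes
SEQ of segment 3 = 6551 + 443 + 675 = 7669

7669


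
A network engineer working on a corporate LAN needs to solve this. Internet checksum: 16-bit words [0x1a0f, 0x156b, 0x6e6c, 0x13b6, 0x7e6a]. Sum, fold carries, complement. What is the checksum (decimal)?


Given words: [0x1a0f, 0x156b, 0x6e6c, 0x13b6, 0x7e6a]
Step 1: Sum all words
Raw sum = 6671 + 5483 + 28268 + 5046 + 32362 = 77830
Step 2: Fold carry: (12294 + 1) = 12295
One's complement = ~12295 & 0xFFFF = 53240

53240


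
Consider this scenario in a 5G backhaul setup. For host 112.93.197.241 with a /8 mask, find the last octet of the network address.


Given: IP = 112.93.197.241, prefix = /8
Subnet mask = 255.0.0.0
Last octet of IP: 241
Last octet of mask: 0
Network last octet = 241 AND 0 = 0

0


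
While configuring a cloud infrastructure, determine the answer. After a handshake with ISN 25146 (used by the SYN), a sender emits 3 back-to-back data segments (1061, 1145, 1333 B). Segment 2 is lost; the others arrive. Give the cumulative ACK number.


SYN uses sequence number 25146; first data byte = ISN + 1 = 25147.
Segment 1: SEQ = 25147, len = 1061 B, covers [25147, 26207]
Segment 2: SEQ = 26208, len = 1145 B, covers [26208, 27352] [LOST]
Segment 3: SEQ = 27353, len = 1333 B, covers [27353, 28685]
In-order data received: bytes [25147, 26207] (segments 1..1).
Segment 2 missing -> gap begins at byte 26208; later segments buffered out of order.
Cumulative ACK = next expected in-order byte = 25147 + 1061 = 26208

26208


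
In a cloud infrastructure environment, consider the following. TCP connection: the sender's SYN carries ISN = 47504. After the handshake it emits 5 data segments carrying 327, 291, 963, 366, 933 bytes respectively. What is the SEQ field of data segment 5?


The SYN occupies sequence number ISN = 47504, so the first data byte is ISN + 1 = 47505.
SEQ of data segment i = (ISN + 1) + sum of payload sizes of segments 1..i-1.
Segment 1: SEQ = 47505, payload = 327 bytes
Segment 2: SEQ = 47832, payload = 291 bytes
Segment 3: SEQ = 48123, payload = 963 bytes
Segment 4: SEQ = 49086, payload = 366 bytes
Segment 5: SEQ = 49452, payload = 933 bytes
SEQ of segment 5 = 47505 + 327 + 291 + 963 + 366 = 49452

49452


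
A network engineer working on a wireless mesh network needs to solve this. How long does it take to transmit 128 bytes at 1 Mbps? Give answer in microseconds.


Given: packet = 128 bytes, bandwidth = 1 Mbps
Packet in bits = 128 * 8 = 1024 bits
Bandwidth = 1 * 10^6 = 1000000 bps
Time = 1024 / 1000000 seconds
Time in us = 1024 * 10^6 / 1000000 = 1024

1024


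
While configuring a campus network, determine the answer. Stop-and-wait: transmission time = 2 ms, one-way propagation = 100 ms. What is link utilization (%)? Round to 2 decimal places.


Given: Ttrans = 2 ms, Tprop = 100 ms
RTT = 2 * Tprop = 2 * 100 = 200 ms
U = Ttrans / (Ttrans + RTT)
U = 2 / (2 + 200)
U = 2 / 202 = 0.009901
U% = 0.99%

0.99


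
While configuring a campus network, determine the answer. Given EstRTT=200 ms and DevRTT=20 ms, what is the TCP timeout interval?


Given: EstRTT = 200 ms, DevRTT = 20 ms
Timeout = EstRTT + 4 * DevRTT
4 * DevRTT = 4 * 20 = 80
Timeout = 200 + 80 = 280 ms

280


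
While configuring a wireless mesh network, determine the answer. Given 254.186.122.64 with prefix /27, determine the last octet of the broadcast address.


Given: IP = 254.186.122.64, prefix = /27
Host bits = 32 - 27 = 5
Network last octet = 64 AND mask = 64
Host part size = 2^5 - 1 = 31
Broadcast last octet = 64 OR 31 = 95

95


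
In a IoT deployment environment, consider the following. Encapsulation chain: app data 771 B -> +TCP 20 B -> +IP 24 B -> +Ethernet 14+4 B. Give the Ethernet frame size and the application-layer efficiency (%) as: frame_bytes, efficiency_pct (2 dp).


TCP segment = 771 + 20 = 791 B
IP packet = 791 + 24 = 815 B
Ethernet frame = 815 + 14 + 4 = 833 B
Efficiency = app / frame = 771 / 833 = 0.925570 = 92.5570% -> 92.56% (2 dp)

833, 92.56


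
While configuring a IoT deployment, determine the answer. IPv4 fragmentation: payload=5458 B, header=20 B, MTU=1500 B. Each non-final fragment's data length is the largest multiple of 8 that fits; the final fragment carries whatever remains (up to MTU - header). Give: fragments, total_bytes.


Max data per non-final fragment = floor((MTU - header)/8)*8 = floor((1500 - 20)/8)*8 = floor(1480/8)*8 = 1480 B
Final fragment needs no 8-byte alignment: it can carry up to MTU - header = 1480 B
Non-final fragments needed = ceil((payload - 1480) / 1480) = ceil(3978/1480) = ceil(2.6878) = 3
Number of fragments = 3 + 1 = 4
Fragment sizes (data): 3 * 1480 B + 1018 B (last, 1018 <= 1480 OK)
Total bytes sent = payload + n_frags * header = 5458 + 4*20 = 5458 + 80 = 5538 B

4, 5538


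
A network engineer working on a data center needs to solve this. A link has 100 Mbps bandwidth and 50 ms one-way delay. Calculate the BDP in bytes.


Given: bandwidth = 100 Mbps, delay = 50 ms
BDP in bits = 100 * 10^6 * 50 / 1000
BDP in bits = 5000000
BDP in bytes = 5000000 / 8 = 625000

625000


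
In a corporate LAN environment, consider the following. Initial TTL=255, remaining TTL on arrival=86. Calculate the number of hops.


Given: initial TTL = 255, received TTL = 86
Hops = initial TTL - received TTL
Hops = 255 - 86 = 169

169


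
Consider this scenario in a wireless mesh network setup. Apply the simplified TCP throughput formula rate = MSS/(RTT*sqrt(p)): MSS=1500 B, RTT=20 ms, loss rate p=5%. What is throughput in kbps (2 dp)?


Given: MSS = 1500 bytes, RTT = 20 ms, loss = 5%
RTT in seconds = 20 / 1000 = 0.02
Loss rate = 5% = 0.05
sqrt(loss) = sqrt(0.05) = 0.223606797750
Throughput (bytes/s) = 1500 / (0.02 * 0.223606797750) = 335410.1966
Throughput (kbps) = 335410.1966 * 8 / 1000 = 2683.281573 -> 2683.28 kbps (2 dp)

2683.28


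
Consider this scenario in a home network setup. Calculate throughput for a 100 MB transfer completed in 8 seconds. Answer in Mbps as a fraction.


Given: file = 100 MB, time = 8 s
File in Mb = 100 * 8 = 800 Mb
Throughput = 800 / 8 Mbps
Throughput = 100 Mbps

100


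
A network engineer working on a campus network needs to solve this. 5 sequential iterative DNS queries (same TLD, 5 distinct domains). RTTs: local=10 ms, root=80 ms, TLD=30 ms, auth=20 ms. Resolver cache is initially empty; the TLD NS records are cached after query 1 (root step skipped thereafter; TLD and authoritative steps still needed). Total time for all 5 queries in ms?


Lookup 1 (cold cache): local + root + TLD + auth = 10 + 80 + 30 + 20 = 140 ms
Lookups 2..5 (TLD NS cached -> skip root; new domain -> still ask TLD and auth): local + TLD + auth = 10 + 30 + 20 = 60 ms each
Remaining 4 lookups: 4 * 60 = 240 ms
Total = 140 + 240 = 380 ms

380


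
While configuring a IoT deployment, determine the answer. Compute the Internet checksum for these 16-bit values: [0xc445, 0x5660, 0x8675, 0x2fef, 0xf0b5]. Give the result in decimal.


Given words: [0xc445, 0x5660, 0x8675, 0x2fef, 0xf0b5]
Step 1: Sum all words
Raw sum = 50245 + 22112 + 34421 + 12271 + 61621 = 180670
Step 2: Fold carry: (49598 + 2) = 49600
One's complement = ~49600 & 0xFFFF = 15935

15935


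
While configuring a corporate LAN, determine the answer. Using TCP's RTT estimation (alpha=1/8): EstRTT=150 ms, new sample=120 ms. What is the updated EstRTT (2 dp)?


Given: EstRTT = 150 ms, SampleRTT = 120 ms, alpha = 1/8
New EstRTT = (1 - alpha) * EstRTT + alpha * SampleRTT
(7/8) * 150 = 131.25
(1/8) * 120 = 15
New EstRTT = 131.25 + 15 = 146.25 ms -> 146.25 ms (2 dp)

146.25


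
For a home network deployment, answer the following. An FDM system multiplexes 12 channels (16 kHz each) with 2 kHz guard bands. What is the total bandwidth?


Given: 12 channels, 16 kHz each, guard = 2 kHz
Channel bandwidth = 12 * 16 = 192 kHz
Guard bands = 11 gaps * 2 kHz = 22 kHz
Total = 192 + 22 = 214 kHz

214


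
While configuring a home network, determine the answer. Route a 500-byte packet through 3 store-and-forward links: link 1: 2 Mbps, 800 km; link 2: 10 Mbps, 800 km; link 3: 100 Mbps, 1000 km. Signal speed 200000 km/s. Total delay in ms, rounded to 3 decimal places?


Packet = 500 bytes = 4000 bits. Store-and-forward: sum (t_trans + t_prop) per link.
Link 1: t_trans = 4000/(2*10^6) s = 2.0000 ms; t_prop = 800/200000 s = 4.0000 ms; subtotal = 6.0000 ms
Link 2: t_trans = 4000/(10*10^6) s = 0.4000 ms; t_prop = 800/200000 s = 4.0000 ms; subtotal = 4.4000 ms
Link 3: t_trans = 4000/(100*10^6) s = 0.0400 ms; t_prop = 1000/200000 s = 5.0000 ms; subtotal = 5.0400 ms
End-to-end = 6.0000 + 4.4000 + 5.0400 = 15.4400 ms -> 15.440 ms (3 dp)

15.440


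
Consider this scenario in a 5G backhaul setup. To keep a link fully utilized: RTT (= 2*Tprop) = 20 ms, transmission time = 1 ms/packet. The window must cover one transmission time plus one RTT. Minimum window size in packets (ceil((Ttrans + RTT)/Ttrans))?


Given: Ttrans = 1 ms, RTT = 20 ms (= 2 * Tprop, Tprop = 10 ms)
Time until first ACK returns = Ttrans + RTT = 1 + 20 = 21 ms
Need W * Ttrans >= Ttrans + RTT  ->  W >= (Ttrans + RTT) / Ttrans
(Ttrans + RTT) / Ttrans = 21 / 1 = 21
W_min = ceil(21) = 21

21


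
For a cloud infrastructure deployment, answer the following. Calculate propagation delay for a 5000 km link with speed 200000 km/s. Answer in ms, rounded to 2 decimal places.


Given: distance = 5000 km, speed = 200000 km/s
Delay = distance / speed = 5000 / 200000 seconds
Delay in ms = 5000 * 1000 / 200000
Delay = 25.0000 ms
Rounded to 2 dp = 25.00 ms

25.00


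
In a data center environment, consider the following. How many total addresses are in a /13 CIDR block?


Given: CIDR prefix /13
Host bits = 32 - 13 = 19
Total addresses = 2^19 = 524288

524288


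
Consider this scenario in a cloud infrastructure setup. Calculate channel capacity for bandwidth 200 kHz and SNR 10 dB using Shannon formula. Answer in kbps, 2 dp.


Given: B = 200 kHz, SNR = 10 dB
SNR linear = 10^(10/10) = 10
1 + SNR = 11
log2(11) = 3.4594316186
C = 200 * 1000 * 3.4594316186 = 691886.3237 bps
C = 691.886324 kbps -> 691.89 kbps (2 dp)

691.89


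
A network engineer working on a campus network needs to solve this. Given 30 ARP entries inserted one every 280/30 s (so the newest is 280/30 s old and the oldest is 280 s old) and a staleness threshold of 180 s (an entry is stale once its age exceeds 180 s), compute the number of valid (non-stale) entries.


Ages are k * 280/30 s for k = 1..30 (spacing = 9.3333 s).
Entry k is valid iff k * 280/30 <= 180 iff k <= 30 * 180 / 280 = 19.2857
n_valid = floor(19.2857) = 19
(n_stale = 30 - 19 = 11)

19


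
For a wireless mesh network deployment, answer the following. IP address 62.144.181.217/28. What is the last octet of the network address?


Given: IP = 62.144.181.217, prefix = /28
Subnet mask = 255.255.255.240
Last octet of IP: 217
Last octet of mask: 240
Network last octet = 217 AND 240 = 208

208


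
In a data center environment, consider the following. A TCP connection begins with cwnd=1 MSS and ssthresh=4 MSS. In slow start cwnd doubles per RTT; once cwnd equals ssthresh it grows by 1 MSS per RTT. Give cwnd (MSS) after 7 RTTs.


RTT 0: cwnd = 1 MSS (initial)
RTT 1: cwnd = 2 MSS (slow start, doubled)
RTT 2: cwnd = 4 MSS (slow start, doubled)
RTT 3: cwnd = 5 MSS (congestion avoidance, +1)
RTT 4: cwnd = 6 MSS (congestion avoidance, +1)
RTT 5: cwnd = 7 MSS (congestion avoidance, +1)
RTT 6: cwnd = 8 MSS (congestion avoidance, +1)
RTT 7: cwnd = 9 MSS (congestion avoidance, +1)

9


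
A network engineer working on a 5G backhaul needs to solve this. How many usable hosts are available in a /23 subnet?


Given: subnet mask /23
Host bits = 32 - 23 = 9
Total addresses = 2^9 = 512
Usable hosts = 512 - 2 (network + broadcast) = 510

510


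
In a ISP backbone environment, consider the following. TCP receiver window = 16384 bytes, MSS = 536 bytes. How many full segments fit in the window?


Given: RWND = 16384 bytes, MSS = 536 bytes
Full segments = floor(RWND / MSS)
Full segments = floor(16384 / 536)
Full segments = floor(30.5672) = 30

30


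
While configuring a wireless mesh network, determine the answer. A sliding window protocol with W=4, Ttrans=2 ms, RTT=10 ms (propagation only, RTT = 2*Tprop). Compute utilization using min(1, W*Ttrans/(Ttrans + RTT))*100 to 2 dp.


Given: W = 4, Ttrans = 2 ms, RTT = 10 ms (= 2 * Tprop, Tprop = 5 ms)
Cycle time = Ttrans + RTT = 2 + 10 = 12 ms (first packet sent until its ACK returns)
W * Ttrans = 4 * 2 = 8 ms of sending per cycle
W * Ttrans / (Ttrans + RTT) = 8 / 12 = 0.666667
U = min(1, 0.666667) = 0.666667
U% = 66.67%

66.67


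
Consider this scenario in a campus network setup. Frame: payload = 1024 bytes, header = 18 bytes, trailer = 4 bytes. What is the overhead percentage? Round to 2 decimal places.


Given: payload = 1024 B, header = 18 B, trailer = 4 B
Overhead bytes = header + trailer = 18 + 4 = 22
Total frame = payload + overhead = 1024 + 22 = 1046
Overhead % = 22 / 1046 * 100 = 2.1033% -> 2.10% (2 dp)

2.10


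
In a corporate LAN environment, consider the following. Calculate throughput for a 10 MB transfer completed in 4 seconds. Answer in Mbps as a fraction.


Given: file = 10 MB, time = 4 s
File in Mb = 10 * 8 = 80 Mb
Throughput = 80 / 4 Mbps
Throughput = 20 Mbps

20


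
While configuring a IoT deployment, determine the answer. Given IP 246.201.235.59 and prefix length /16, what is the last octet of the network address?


Given: IP = 246.201.235.59, prefix = /16
Subnet mask = 255.255.0.0
Last octet of IP: 59
Last octet of mask: 0
Network last octet = 59 AND 0 = 0

0


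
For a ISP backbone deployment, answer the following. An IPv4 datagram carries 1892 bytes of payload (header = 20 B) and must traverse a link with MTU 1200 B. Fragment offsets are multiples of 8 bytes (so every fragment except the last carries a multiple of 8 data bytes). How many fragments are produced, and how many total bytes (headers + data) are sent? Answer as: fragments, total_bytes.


Max data per non-final fragment = floor((MTU - header)/8)*8 = floor((1200 - 20)/8)*8 = floor(1180/8)*8 = 1176 B
Final fragment needs no 8-byte alignment: it can carry up to MTU - header = 1180 B
Non-final fragments needed = ceil((payload - 1180) / 1176) = ceil(712/1176) = ceil(0.6054) = 1
Number of fragments = 1 + 1 = 2
Fragment sizes (data): 1 * 1176 B + 716 B (last, 716 <= 1180 OK)
Total bytes sent = payload + n_frags * header = 1892 + 2*20 = 1892 + 40 = 1932 B

2, 1932


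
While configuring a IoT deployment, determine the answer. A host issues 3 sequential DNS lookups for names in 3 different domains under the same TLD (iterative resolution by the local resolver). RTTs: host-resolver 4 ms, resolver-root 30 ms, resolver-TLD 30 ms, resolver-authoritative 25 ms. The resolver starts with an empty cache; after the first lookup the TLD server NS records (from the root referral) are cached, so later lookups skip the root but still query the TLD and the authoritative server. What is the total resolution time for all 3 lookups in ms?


Lookup 1 (cold cache): local + root + TLD + auth = 4 + 30 + 30 + 25 = 89 ms
Lookups 2..3 (TLD NS cached -> skip root; new domain -> still ask TLD and auth): local + TLD + auth = 4 + 30 + 25 = 59 ms each
Remaining 2 lookups: 2 * 59 = 118 ms
Total = 89 + 118 = 207 ms

207


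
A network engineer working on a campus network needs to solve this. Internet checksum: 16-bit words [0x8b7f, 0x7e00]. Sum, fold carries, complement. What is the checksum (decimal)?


Given words: [0x8b7f, 0x7e00]
Step 1: Sum all words
Raw sum = 35711 + 32256 = 67967
Step 2: Fold carry: (2431 + 1) = 2432
One's complement = ~2432 & 0xFFFF = 63103

63103


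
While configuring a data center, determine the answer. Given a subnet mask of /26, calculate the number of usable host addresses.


Given: subnet mask /26
Host bits = 32 - 26 = 6
Total addresses = 2^6 = 64
Usable hosts = 64 - 2 (network + broadcast) = 62

62


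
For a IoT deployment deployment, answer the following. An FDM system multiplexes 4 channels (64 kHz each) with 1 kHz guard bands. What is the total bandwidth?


Given: 4 channels, 64 kHz each, guard = 1 kHz
Channel bandwidth = 4 * 64 = 256 kHz
Guard bands = 3 gaps * 1 kHz = 3 kHz
Total = 256 + 3 = 259 kHz

259


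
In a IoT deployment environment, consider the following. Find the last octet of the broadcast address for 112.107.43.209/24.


Given: IP = 112.107.43.209, prefix = /24
Host bits = 32 - 24 = 8
Network last octet = 209 AND mask = 0
Host part size = 2^8 - 1 = 255
Broadcast last octet = 0 OR 255 = 255

255


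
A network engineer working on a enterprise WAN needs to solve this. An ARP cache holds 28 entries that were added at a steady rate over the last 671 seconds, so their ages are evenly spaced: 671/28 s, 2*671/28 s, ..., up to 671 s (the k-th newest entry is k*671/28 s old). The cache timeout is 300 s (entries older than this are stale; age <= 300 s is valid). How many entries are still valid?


Ages are k * 671/28 s for k = 1..28 (spacing = 23.9643 s).
Entry k is valid iff k * 671/28 <= 300 iff k <= 28 * 300 / 671 = 12.5186
n_valid = floor(12.5186) = 12
(n_stale = 28 - 12 = 16)

12


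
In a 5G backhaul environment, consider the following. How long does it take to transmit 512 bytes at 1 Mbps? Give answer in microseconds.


Given: packet = 512 bytes, bandwidth = 1 Mbps
Packet in bits = 512 * 8 = 4096 bits
Bandwidth = 1 * 10^6 = 1000000 bps
Time = 4096 / 1000000 seconds
Time in us = 4096 * 10^6 / 1000000 = 4096

4096


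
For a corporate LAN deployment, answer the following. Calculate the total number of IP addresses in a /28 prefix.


Given: CIDR prefix /28
Host bits = 32 - 28 = 4
Total addresses = 2^4 = 16

16


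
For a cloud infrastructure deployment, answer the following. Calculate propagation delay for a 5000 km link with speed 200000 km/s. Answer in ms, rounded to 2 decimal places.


Given: distance = 5000 km, speed = 200000 km/s
Delay = distance / speed = 5000 / 200000 seconds
Delay in ms = 5000 * 1000 / 200000
Delay = 25.0000 ms
Rounded to 2 dp = 25.00 ms

25.00


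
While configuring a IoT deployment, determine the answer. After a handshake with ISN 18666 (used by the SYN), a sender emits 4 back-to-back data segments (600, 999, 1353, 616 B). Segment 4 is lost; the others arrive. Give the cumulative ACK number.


SYN uses sequence number 18666; first data byte = ISN + 1 = 18667.
Segment 1: SEQ = 18667, len = 600 B, covers [18667, 19266]
Segment 2: SEQ = 19267, len = 999 B, covers [19267, 20265]
Segment 3: SEQ = 20266, len = 1353 B, covers [20266, 21618]
Segment 4: SEQ = 21619, len = 616 B, covers [21619, 22234] [LOST]
In-order data received: bytes [18667, 21618] (segments 1..3).
Segment 4 missing -> gap begins at byte 21619.
Cumulative ACK = next expected in-order byte = 18667 + 600 + 999 + 1353 = 21619

21619


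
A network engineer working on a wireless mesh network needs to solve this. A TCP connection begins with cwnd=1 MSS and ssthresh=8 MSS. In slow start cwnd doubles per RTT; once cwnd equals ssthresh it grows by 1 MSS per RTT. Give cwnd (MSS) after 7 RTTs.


RTT 0: cwnd = 1 MSS (initial)
RTT 1: cwnd = 2 MSS (slow start, doubled)
RTT 2: cwnd = 4 MSS (slow start, doubled)
RTT 3: cwnd = 8 MSS (slow start, doubled)
RTT 4: cwnd = 9 MSS (congestion avoidance, +1)
RTT 5: cwnd = 10 MSS (congestion avoidance, +1)
RTT 6: cwnd = 11 MSS (congestion avoidance, +1)
RTT 7: cwnd = 12 MSS (congestion avoidance, +1)

12


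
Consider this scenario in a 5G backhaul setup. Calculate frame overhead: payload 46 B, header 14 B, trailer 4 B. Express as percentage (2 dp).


Given: payload = 46 B, header = 14 B, trailer = 4 B
Overhead bytes = header + trailer = 14 + 4 = 18
Total frame = payload + overhead = 46 + 18 = 64
Overhead % = 18 / 64 * 100 = 28.1250% -> 28.13% (2 dp)

28.13


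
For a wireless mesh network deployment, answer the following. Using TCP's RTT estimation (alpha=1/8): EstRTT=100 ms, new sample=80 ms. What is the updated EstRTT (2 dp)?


Given: EstRTT = 100 ms, SampleRTT = 80 ms, alpha = 1/8
New EstRTT = (1 - alpha) * EstRTT + alpha * SampleRTT
(7/8) * 100 = 87.5
(1/8) * 80 = 10
New EstRTT = 87.5 + 10 = 97.5 ms -> 97.50 ms (2 dp)

97.50


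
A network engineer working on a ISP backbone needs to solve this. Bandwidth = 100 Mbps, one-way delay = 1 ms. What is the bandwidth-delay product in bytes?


Given: bandwidth = 100 Mbps, delay = 1 ms
BDP in bits = 100 * 10^6 * 1 / 1000
BDP in bits = 100000
BDP in bytes = 100000 / 8 = 12500

12500


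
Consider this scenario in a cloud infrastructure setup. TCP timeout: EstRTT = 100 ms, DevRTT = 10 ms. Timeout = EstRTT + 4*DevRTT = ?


Given: EstRTT = 100 ms, DevRTT = 10 ms
Timeout = EstRTT + 4 * DevRTT
4 * DevRTT = 4 * 10 = 40
Timeout = 100 + 40 = 140 ms

140


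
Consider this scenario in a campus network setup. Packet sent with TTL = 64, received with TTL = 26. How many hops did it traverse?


Given: initial TTL = 64, received TTL = 26
Hops = initial TTL - received TTL
Hops = 64 - 26 = 38

38


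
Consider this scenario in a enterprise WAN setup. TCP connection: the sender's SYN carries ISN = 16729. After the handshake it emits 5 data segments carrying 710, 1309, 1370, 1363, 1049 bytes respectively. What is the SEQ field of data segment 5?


The SYN occupies sequence number ISN = 16729, so the first data byte is ISN + 1 = 16730.
SEQ of data segment i = (ISN + 1) + sum of payload sizes of segments 1..i-1.
Segment 1: SEQ = 16730, payload = 710 bytes
Segment 2: SEQ = 17440, payload = 1309 bytes
Segment 3: SEQ = 18749, payload = 1370 bytes
Segment 4: SEQ = 20119, payload = 1363 bytes
Segment 5: SEQ = 21482, payload = 1049 bytes
SEQ of segment 5 = 16730 + 710 + 1309 + 1370 + 1363 = 21482

21482


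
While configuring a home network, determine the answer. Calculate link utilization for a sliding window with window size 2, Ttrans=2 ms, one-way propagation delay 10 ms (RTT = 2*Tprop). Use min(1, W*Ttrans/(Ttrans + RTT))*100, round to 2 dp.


Given: W = 2, Ttrans = 2 ms, RTT = 20 ms (= 2 * Tprop, Tprop = 10 ms)
Cycle time = Ttrans + RTT = 2 + 20 = 22 ms (first packet sent until its ACK returns)
W * Ttrans = 2 * 2 = 4 ms of sending per cycle
W * Ttrans / (Ttrans + RTT) = 4 / 22 = 0.181818
U = min(1, 0.181818) = 0.181818
U% = 18.18%

18.18


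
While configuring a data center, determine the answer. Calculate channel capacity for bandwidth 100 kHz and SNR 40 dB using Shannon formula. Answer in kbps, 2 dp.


Given: B = 100 kHz, SNR = 40 dB
SNR linear = 10^(40/10) = 10000
1 + SNR = 10001
log2(10001) = 13.2878566418
C = 100 * 1000 * 13.2878566418 = 1328785.6642 bps
C = 1328.785664 kbps -> 1328.79 kbps (2 dp)

1328.79


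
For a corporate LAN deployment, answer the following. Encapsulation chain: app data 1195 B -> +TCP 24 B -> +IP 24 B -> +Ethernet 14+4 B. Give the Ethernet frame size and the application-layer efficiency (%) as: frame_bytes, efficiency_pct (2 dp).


TCP segment = 1195 + 24 = 1219 B
IP packet = 1219 + 24 = 1243 B
Ethernet frame = 1243 + 14 + 4 = 1261 B
Efficiency = app / frame = 1195 / 1261 = 0.947661 = 94.7661% -> 94.77% (2 dp)

1261, 94.77


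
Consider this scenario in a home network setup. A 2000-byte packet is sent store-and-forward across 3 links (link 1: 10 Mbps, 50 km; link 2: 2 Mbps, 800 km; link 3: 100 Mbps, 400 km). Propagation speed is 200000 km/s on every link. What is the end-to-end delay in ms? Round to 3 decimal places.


Packet = 2000 bytes = 16000 bits. Store-and-forward: sum (t_trans + t_prop) per link.
Link 1: t_trans = 16000/(10*10^6) s = 1.6000 ms; t_prop = 50/200000 s = 0.2500 ms; subtotal = 1.8500 ms
Link 2: t_trans = 16000/(2*10^6) s = 8.0000 ms; t_prop = 800/200000 s = 4.0000 ms; subtotal = 12.0000 ms
Link 3: t_trans = 16000/(100*10^6) s = 0.1600 ms; t_prop = 400/200000 s = 2.0000 ms; subtotal = 2.1600 ms
End-to-end = 1.8500 + 12.0000 + 2.1600 = 16.0100 ms -> 16.010 ms (3 dp)

16.010


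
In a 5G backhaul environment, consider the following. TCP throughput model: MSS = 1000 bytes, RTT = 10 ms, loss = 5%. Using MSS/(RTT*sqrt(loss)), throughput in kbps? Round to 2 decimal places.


Given: MSS = 1000 bytes, RTT = 10 ms, loss = 5%
RTT in seconds = 10 / 1000 = 0.01
Loss rate = 5% = 0.05
sqrt(loss) = sqrt(0.05) = 0.223606797750
Throughput (bytes/s) = 1000 / (0.01 * 0.223606797750) = 447213.5955
Throughput (kbps) = 447213.5955 * 8 / 1000 = 3577.708764 -> 3577.71 kbps (2 dp)

3577.71


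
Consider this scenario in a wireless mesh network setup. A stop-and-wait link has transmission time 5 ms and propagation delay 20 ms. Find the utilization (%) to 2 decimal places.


Given: Ttrans = 5 ms, Tprop = 20 ms
RTT = 2 * Tprop = 2 * 20 = 40 ms
U = Ttrans / (Ttrans + RTT)
U = 5 / (5 + 40)
U = 5 / 45 = 0.111111
U% = 11.11%

11.11


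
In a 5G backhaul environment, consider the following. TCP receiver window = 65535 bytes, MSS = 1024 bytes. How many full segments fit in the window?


Given: RWND = 65535 bytes, MSS = 1024 bytes
Full segments = floor(RWND / MSS)
Full segments = floor(65535 / 1024)
Full segments = floor(63.999) = 63

63


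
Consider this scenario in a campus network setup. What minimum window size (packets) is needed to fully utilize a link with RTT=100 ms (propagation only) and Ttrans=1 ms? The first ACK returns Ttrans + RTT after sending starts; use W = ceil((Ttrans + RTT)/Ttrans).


Given: Ttrans = 1 ms, RTT = 100 ms (= 2 * Tprop, Tprop = 50 ms)
Time until first ACK returns = Ttrans + RTT = 1 + 100 = 101 ms
Need W * Ttrans >= Ttrans + RTT  ->  W >= (Ttrans + RTT) / Ttrans
(Ttrans + RTT) / Ttrans = 101 / 1 = 101
W_min = ceil(101) = 101

101


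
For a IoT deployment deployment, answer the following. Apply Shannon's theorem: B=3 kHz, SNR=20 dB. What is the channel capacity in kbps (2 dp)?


Given: B = 3 kHz, SNR = 20 dB
SNR linear = 10^(20/10) = 100
1 + SNR = 101
log2(101) = 6.6582114828
C = 3 * 1000 * 6.6582114828 = 19974.6344 bps
C = 19.974634 kbps -> 19.97 kbps (2 dp)

19.97


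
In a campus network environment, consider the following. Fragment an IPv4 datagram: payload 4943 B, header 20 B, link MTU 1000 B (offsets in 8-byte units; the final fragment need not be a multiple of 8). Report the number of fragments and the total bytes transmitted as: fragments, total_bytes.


Max data per non-final fragment = floor((MTU - header)/8)*8 = floor((1000 - 20)/8)*8 = floor(980/8)*8 = 976 B
Final fragment needs no 8-byte alignment: it can carry up to MTU - header = 980 B
Non-final fragments needed = ceil((payload - 980) / 976) = ceil(3963/976) = ceil(4.0605) = 5
Number of fragments = 5 + 1 = 6
Fragment sizes (data): 5 * 976 B + 63 B (last, 63 <= 980 OK)
Total bytes sent = payload + n_frags * header = 4943 + 6*20 = 4943 + 120 = 5063 B

6, 5063


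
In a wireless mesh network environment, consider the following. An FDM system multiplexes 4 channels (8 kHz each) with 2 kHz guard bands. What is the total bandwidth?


Given: 4 channels, 8 kHz each, guard = 2 kHz
Channel bandwidth = 4 * 8 = 32 kHz
Guard bands = 3 gaps * 2 kHz = 6 kHz
Total = 32 + 6 = 38 kHz

38


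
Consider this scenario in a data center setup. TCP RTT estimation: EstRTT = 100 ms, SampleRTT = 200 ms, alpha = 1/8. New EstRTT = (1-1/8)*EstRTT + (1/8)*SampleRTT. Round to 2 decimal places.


Given: EstRTT = 100 ms, SampleRTT = 200 ms, alpha = 1/8
New EstRTT = (1 - alpha) * EstRTT + alpha * SampleRTT
(7/8) * 100 = 87.5
(1/8) * 200 = 25
New EstRTT = 87.5 + 25 = 112.5 ms -> 112.50 ms (2 dp)

112.50


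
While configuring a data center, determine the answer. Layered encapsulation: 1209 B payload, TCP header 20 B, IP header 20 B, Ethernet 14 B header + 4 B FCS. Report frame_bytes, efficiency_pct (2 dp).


TCP segment = 1209 + 20 = 1229 B
IP packet = 1229 + 20 = 1249 B
Ethernet frame = 1249 + 14 + 4 = 1267 B
Efficiency = app / frame = 1209 / 1267 = 0.954223 = 95.4223% -> 95.42% (2 dp)

1267, 95.42


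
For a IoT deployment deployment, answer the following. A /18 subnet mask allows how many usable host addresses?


Given: subnet mask /18
Host bits = 32 - 18 = 14
Total addresses = 2^14 = 16384
Usable hosts = 16384 - 2 (network + broadcast) = 16382

16382


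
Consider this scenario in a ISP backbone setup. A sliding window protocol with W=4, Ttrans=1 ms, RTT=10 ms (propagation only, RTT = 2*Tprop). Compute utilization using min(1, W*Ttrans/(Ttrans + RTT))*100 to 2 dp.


Given: W = 4, Ttrans = 1 ms, RTT = 10 ms (= 2 * Tprop, Tprop = 5 ms)
Cycle time = Ttrans + RTT = 1 + 10 = 11 ms (first packet sent until its ACK returns)
W * Ttrans = 4 * 1 = 4 ms of sending per cycle
W * Ttrans / (Ttrans + RTT) = 4 / 11 = 0.363636
U = min(1, 0.363636) = 0.363636
U% = 36.36%

36.36


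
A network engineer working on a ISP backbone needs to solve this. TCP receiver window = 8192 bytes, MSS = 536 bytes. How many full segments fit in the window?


Given: RWND = 8192 bytes, MSS = 536 bytes
Full segments = floor(RWND / MSS)
Full segments = floor(8192 / 536)
Full segments = floor(15.2836) = 15

15


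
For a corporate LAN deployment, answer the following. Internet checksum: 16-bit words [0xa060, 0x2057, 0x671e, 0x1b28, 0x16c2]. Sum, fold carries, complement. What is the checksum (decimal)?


Given words: [0xa060, 0x2057, 0x671e, 0x1b28, 0x16c2]
Step 1: Sum all words
Raw sum = 41056 + 8279 + 26398 + 6952 + 5826 = 88511
Step 2: Fold carry: (22975 + 1) = 22976
One's complement = ~22976 & 0xFFFF = 42559

42559


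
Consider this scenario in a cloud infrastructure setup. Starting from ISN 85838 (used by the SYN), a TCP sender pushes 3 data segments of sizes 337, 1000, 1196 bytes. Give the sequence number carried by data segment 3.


The SYN occupies sequence number ISN = 85838, so the first data byte is ISN + 1 = 85839.
SEQ of data segment i = (ISN + 1) + sum of payload sizes of segments 1..i-1.
Segment 1: SEQ = 85839, payload = 337 bytes
Segment 2: SEQ = 86176, payload = 1000 bytes
Segment 3: SEQ = 87176, payload = 1196 bytes
SEQ of segment 3 = 85839 + 337 + 1000 = 87176

87176


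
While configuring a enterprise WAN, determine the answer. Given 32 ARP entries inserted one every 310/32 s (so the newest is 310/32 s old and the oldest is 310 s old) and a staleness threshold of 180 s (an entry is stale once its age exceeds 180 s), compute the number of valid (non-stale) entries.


Ages are k * 310/32 s for k = 1..32 (spacing = 9.6875 s).
Entry k is valid iff k * 310/32 <= 180 iff k <= 32 * 180 / 310 = 18.5806
n_valid = floor(18.5806) = 18
(n_stale = 32 - 18 = 14)

18


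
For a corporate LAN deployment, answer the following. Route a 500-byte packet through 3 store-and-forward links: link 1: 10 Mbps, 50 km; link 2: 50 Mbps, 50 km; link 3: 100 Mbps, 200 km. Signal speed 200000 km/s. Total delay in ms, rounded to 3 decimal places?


Packet = 500 bytes = 4000 bits. Store-and-forward: sum (t_trans + t_prop) per link.
Link 1: t_trans = 4000/(10*10^6) s = 0.4000 ms; t_prop = 50/200000 s = 0.2500 ms; subtotal = 0.6500 ms
Link 2: t_trans = 4000/(50*10^6) s = 0.0800 ms; t_prop = 50/200000 s = 0.2500 ms; subtotal = 0.3300 ms
Link 3: t_trans = 4000/(100*10^6) s = 0.0400 ms; t_prop = 200/200000 s = 1.0000 ms; subtotal = 1.0400 ms
End-to-end = 0.6500 + 0.3300 + 1.0400 = 2.0200 ms -> 2.020 ms (3 dp)

2.020


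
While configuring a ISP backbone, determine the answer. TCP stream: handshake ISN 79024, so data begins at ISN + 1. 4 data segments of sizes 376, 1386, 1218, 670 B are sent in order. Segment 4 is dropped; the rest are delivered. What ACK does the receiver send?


SYN uses sequence number 79024; first data byte = ISN + 1 = 79025.
Segment 1: SEQ = 79025, len = 376 B, covers [79025, 79400]
Segment 2: SEQ = 79401, len = 1386 B, covers [79401, 80786]
Segment 3: SEQ = 80787, len = 1218 B, covers [80787, 82004]
Segment 4: SEQ = 82005, len = 670 B, covers [82005, 82674] [LOST]
In-order data received: bytes [79025, 82004] (segments 1..3).
Segment 4 missing -> gap begins at byte 82005.
Cumulative ACK = next expected in-order byte = 79025 + 376 + 1386 + 1218 = 82005

82005
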